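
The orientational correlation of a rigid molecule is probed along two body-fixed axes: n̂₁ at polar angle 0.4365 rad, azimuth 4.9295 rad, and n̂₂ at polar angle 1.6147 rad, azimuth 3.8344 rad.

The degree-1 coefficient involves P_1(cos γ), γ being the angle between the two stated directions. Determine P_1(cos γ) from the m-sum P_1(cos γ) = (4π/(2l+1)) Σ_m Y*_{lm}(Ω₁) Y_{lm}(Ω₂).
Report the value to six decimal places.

Term-by-term m-sum for l=1 (normalisation 4π/3 = 4.188790):
  term(m=-1) = 0.02309 + 0.04482j   from Y*(Ω₁)=0.03146 - 0.14264j, Y(Ω₂)=-0.26559 + 0.22045j
  term(m=+0) = -0.00950 + 0.00000j   from Y*(Ω₁)=0.44279 + 0.00000j, Y(Ω₂)=-0.02144 + 0.00000j
  term(m=+1) = 0.02309 - 0.04482j   from Y*(Ω₁)=-0.03146 - 0.14264j, Y(Ω₂)=0.26559 + 0.22045j
Accumulated sum 0.03668 + 0.00000j; after 4π/(2l+1) scaling, 0.15365 + 0.00000j ⇒ P_1 = 0.153650

0.153650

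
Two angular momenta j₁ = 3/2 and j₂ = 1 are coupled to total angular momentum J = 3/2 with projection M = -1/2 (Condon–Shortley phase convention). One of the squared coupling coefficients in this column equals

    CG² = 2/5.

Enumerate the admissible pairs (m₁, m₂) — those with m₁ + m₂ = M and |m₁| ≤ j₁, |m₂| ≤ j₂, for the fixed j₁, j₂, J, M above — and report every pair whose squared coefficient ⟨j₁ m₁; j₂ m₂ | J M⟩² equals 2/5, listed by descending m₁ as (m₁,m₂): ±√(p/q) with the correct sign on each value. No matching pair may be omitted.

(-3/2,1): −√(2/5)

Admissible pairs with m₁+m₂ = M = -1/2: (-3/2,1), (-1/2,0), (1/2,-1)
  (m₁,m₂)=(1/2,-1): CG² = 8/15, CG = +√(8/15)
  (m₁,m₂)=(-1/2,0): CG² = 1/15, CG = −√(1/15)
  (m₁,m₂)=(-3/2,1): CG² = 2/5, CG = −√(2/5)   ← matches the target
Pairs with CG² = 2/5: (-3/2,1): −√(2/5)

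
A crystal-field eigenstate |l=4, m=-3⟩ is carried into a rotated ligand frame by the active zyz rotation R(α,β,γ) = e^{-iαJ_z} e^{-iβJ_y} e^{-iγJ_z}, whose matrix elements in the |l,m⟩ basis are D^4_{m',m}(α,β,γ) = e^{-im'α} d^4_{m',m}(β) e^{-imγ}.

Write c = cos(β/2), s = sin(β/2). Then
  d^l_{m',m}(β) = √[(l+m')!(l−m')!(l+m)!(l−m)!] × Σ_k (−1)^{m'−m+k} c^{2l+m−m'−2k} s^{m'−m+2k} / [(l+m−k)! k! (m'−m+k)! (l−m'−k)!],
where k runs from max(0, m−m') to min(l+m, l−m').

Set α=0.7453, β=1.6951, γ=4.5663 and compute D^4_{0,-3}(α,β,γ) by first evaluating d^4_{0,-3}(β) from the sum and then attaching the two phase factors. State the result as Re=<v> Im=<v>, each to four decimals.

Re=0.0760 Im=0.1622

Split into d^4_{0,-3}(β=1.6951) × two z-phases.
With c≡cos(β/2)=0.661822 and s≡sin(β/2)=0.749661, N=[24·24·1·5040]^{1/2}=1703.830978
k: max(0,(-3)−(0))=0 … min(4+(-3),4−(0))=1
  k=0: (−1)^3·1703.8310/(144)·0.6618^5·0.7497^3 = -0.632943
  k=1: (−1)^4·1703.8310/(144)·0.6618^3·0.7497^5 = +0.812105
d^4_{0,-3}(1.6951) = -0.632943 +0.812105 = +0.179163
Attach z-rotation phases: D = e^{-i(0)(0.7453)}·(+0.179163)·e^{-i(-3)(4.5663)} = +0.076031+0.162230i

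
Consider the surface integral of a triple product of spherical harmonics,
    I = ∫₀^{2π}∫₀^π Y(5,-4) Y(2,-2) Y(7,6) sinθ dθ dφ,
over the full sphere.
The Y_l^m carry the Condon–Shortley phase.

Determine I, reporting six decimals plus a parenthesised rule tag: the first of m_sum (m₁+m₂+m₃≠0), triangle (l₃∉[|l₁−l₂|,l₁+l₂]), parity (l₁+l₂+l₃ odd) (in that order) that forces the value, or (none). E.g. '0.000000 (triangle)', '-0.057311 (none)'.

Rules hold: Σm=0, L=14 even, 3≤7≤7.
N = 11·5·15 = 825
Δ = 0!·10!·4!/15! = 1/15015
Racah Σ t=0..0: t=0:+1/57600 = 1/57600
⇒ 3j(5 2 7; 0 0 0)² = 21/715, sgn -1
Racah Σ t=0..0: t=0:+1/8709120 = 1/8709120
⇒ 3j(5 2 7; -4 -2 6)² = 1/21, sgn -1
4πI² = N·(3j₀)²·(3jₘ)² = 15/13
I = +1·√(1.15385/4π) = 0.30301841
No selection rule forces the value: the integral is nonzero (none).

0.303018 (none)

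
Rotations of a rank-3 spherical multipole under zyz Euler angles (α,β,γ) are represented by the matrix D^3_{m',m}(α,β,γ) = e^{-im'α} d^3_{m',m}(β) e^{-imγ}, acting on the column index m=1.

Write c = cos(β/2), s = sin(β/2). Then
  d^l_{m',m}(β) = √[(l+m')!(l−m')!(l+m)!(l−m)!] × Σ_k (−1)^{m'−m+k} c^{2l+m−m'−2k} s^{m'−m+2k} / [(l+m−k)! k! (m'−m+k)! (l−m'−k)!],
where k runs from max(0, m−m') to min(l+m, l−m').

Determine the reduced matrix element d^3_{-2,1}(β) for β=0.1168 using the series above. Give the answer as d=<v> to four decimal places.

d=0.0012

d^3_{-2,1}(β=0.1168) via the finite sum:
With c≡cos(β/2)=0.998295 and s≡sin(β/2)=0.058367, N=[1·120·24·2]^{1/2}=75.894664
Admissible k: 3..4 (factorial args all ≥0)
  k=3: (−1)^0·75.8947/(12)·0.9983^3·0.0584^3 = +0.001251
  k=4: (−1)^1·75.8947/(24)·0.9983^1·0.0584^5 = -0.000002
d^3_{-2,1}(0.1168) = +0.001251 -0.000002 = +0.001249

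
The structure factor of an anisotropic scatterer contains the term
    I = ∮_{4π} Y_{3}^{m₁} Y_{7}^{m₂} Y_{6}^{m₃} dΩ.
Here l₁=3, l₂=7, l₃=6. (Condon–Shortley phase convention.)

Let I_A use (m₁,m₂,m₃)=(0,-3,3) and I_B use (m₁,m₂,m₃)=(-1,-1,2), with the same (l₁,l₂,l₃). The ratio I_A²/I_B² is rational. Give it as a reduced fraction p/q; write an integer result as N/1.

Same 3,7,6: normalisation and zero-m 3j drop out of the ratio.
A: Δ: 4! 2! 10! / 17! → 1/2042040; sum: t=1:−1/362880 t=2:+1/322560 t=3:−1/4354560 = 1/8709120; 3j²(3 7 6; 0 -3 3) = Δ·Π!·Σ² = 3/68068  (sign -1)
B: Δ: 4! 2! 10! / 17! → 1/2042040; sum: t=2:+1/138240 t=3:−1/181440 t=4:+1/3870720 = 23/11612160; 3j²(3 7 6; -1 -1 2) = Δ·Π!·Σ² = 529/204204  (sign +1)
I_A²/I_B² = (3/68068)/(529/204204) = 9/529

9/529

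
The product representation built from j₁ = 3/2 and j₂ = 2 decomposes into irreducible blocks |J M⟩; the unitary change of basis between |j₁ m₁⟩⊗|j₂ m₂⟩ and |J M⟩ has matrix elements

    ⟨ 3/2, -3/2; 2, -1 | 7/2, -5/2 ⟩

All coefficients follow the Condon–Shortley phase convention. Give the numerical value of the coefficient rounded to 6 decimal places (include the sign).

+0.755929

j₁+j₂−J=0  J+j₁−j₂=3  J−j₁+j₂=4  j₁+j₂+J+1=8
(j₁±m₁, j₂±m₂, J±M) = (0,3,1,3,1,6)
P² = 5184/7
sum k=0..0:
  [0] +1/36 = 1/36
S = 1/36
C² = P²·S² = 4/7 ; C = +0.755929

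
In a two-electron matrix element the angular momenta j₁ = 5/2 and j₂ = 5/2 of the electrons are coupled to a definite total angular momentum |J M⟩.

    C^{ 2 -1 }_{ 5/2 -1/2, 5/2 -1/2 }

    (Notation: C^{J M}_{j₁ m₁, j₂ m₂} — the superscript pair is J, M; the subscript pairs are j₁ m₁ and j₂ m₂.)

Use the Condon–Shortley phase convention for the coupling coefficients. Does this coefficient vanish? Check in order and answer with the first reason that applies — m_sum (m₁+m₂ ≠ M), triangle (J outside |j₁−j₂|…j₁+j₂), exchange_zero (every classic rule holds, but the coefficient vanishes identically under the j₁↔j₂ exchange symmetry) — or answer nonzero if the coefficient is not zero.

m-sum: m₁+m₂ = -1/2+(-1/2) = -1, M = -1  ✓
triangle: |j₁−j₂| = 0 ≤ J = 2 ≤ j₁+j₂ = 5  ✓
exchange: j₁=j₂ and m₁=m₂, and (−1)^(j₁+j₂−J) = (−1)^3 = −1 forces ⟨j₁m₁;j₂m₂|JM⟩ = −⟨j₂m₂;j₁m₁|JM⟩ = −⟨j₁m₁;j₂m₂|JM⟩ ⇒ the coefficient vanishes identically
Racah sum check: Σ_k collapses to 0 ⇒ CG = 0

exchange_zero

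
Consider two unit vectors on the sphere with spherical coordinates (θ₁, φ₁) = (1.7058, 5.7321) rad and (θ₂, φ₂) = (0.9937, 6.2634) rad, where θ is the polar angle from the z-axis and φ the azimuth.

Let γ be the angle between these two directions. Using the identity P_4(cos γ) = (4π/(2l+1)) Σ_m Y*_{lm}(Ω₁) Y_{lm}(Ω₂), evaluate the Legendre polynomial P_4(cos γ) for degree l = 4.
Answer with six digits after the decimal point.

-0.427487

Addition theorem: P_4(cos γ) = (4π/9) Σ_m Y*_{lm}(Ω₁) Y_{lm}(Ω₂), m = −4…4:
  term(m=-4) = -0.049027-0.079181i   from Y*(Ω₁)=-0.252576-0.343847i, Y(Ω₂)=+0.217603+0.017257i
  term(m=-3) = +0.001522+0.065866i   from Y*(Ω₁)=+0.013501+0.163353i, Y(Ω₂)=+0.401240+0.023844i
  term(m=-2) = -0.035534+0.063796i   from Y*(Ω₁)=-0.129541+0.255890i, Y(Ω₂)=+0.254411+0.010072i
  term(m=-1) = -0.030979+0.018205i   from Y*(Ω₁)=+0.154447-0.094923i, Y(Ω₂)=-0.198168-0.003921i
  term(m=+0) = -0.078129+0.000000i   from Y*(Ω₁)=+0.261081-0.000000i, Y(Ω₂)=-0.299252+0.000000i
  term(m=+1) = -0.030979-0.018205i   from Y*(Ω₁)=-0.154447-0.094923i, Y(Ω₂)=+0.198168-0.003921i
  term(m=+2) = -0.035534-0.063796i   from Y*(Ω₁)=-0.129541-0.255890i, Y(Ω₂)=+0.254411-0.010072i
  term(m=+3) = +0.001522-0.065866i   from Y*(Ω₁)=-0.013501+0.163353i, Y(Ω₂)=-0.401240+0.023844i
  term(m=+4) = -0.049027+0.079181i   from Y*(Ω₁)=-0.252576+0.343847i, Y(Ω₂)=+0.217603-0.017257i
Σ over m = -0.306165+0.000000i; ×(4π/9) → -0.427487+0.000000i. Real part: -0.427487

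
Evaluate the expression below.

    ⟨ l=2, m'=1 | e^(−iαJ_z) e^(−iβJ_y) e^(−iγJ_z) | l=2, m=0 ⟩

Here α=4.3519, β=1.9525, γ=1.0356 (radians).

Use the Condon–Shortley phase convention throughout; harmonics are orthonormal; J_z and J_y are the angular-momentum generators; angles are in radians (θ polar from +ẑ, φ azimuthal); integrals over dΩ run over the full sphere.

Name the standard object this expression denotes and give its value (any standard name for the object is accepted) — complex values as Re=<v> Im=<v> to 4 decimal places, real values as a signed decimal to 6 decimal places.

This is a Wigner D-matrix element — the rotation-matrix element ⟨l m'| R(α,β,γ) |l m⟩ in the angular-momentum basis.
D^2_{1,0}(4.3519,1.9525,1.0356) = e^{-i·1·4.3519}·d^2_{1,0}(1.9525)·e^{-i·0·1.0356}. Compute d first:
c=cos(1.952500/2)=0.560133, s=sin(1.952500/2)=0.828403; N=√[6·1·2·2]=4.898979
k∈{0,1} keeps every argument non-negative
  k=0: (−1)^1·4.8990/(2)·0.5601^3·0.8284^1 = -0.356608
  k=1: (−1)^2·4.8990/(2)·0.5601^1·0.8284^3 = +0.779994
d^2_{1,0}(1.9525) = -0.356608 +0.779994 = +0.423386
D = (-0.352732+0.935724i)·(+0.423386)·(+1.000000+0.000000i) = -0.149342+0.396173i

Wigner D-matrix element, Re=-0.1493 Im=0.3962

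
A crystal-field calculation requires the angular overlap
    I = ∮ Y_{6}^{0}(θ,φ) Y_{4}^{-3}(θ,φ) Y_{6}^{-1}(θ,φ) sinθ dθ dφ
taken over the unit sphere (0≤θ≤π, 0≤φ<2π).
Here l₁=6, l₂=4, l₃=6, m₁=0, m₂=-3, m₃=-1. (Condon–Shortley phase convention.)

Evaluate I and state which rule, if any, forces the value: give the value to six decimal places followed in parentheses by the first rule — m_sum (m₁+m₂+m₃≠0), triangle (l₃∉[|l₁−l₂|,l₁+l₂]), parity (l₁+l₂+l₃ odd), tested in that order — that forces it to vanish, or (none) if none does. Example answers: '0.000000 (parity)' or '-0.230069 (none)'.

0.000000 (m_sum)

0 − 3 − 1 = -4 ≠ 0: azimuthal integral kills it; I = 0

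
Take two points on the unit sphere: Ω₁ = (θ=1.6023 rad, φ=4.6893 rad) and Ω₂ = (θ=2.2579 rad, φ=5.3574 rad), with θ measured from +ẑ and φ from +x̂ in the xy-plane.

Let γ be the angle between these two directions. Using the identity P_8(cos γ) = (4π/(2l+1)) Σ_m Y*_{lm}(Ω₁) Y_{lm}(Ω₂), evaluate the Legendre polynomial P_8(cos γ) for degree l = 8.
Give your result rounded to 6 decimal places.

0.269262

Expand P_8 via completeness: Σ_{m} conj(Y_{8,m}) at Ω₁ times Y_{8,m} at Ω₂ —
  m=-8: (+0.504653-0.094290i) × (+0.028469+0.059283i) = +0.019957+0.027233i  (running Σ = +0.019957+0.027233i)
  m=-7: (-0.010414-0.063872i) × (-0.211646-0.042311i) = -0.000498+0.013959i  (running Σ = +0.019458+0.041192i)
  m=-6: (+0.366170-0.051054i) × (+0.301920-0.269364i) = +0.096802-0.114047i  (running Σ = +0.116260-0.072855i)
  m=-5: (-0.008785-0.075761i) × (+0.036038+0.430784i) = +0.032320-0.006515i  (running Σ = +0.148580-0.079370i)
  m=-4: (+0.327531-0.030336i) × (-0.108533-0.068279i) = -0.037619-0.019071i  (running Σ = +0.110961-0.098441i)
  m=-3: (-0.005655-0.081512i) × (-0.274510+0.104656i) = +0.010083+0.021784i  (running Σ = +0.121044-0.076657i)
  m=-2: (+0.311391-0.014390i) × (+0.083207-0.288521i) = +0.021758-0.091040i  (running Σ = +0.142802-0.167697i)
  m=-1: (-0.001940-0.084013i) × (-0.100689-0.133830i) = -0.011048+0.008719i  (running Σ = +0.131754-0.158978i)
  m=0: (+0.306739-0.000000i) × (+0.328468+0.000000i) = +0.100754+0.000000i  (running Σ = +0.232508-0.158978i)
  m=1: (+0.001940-0.084013i) × (+0.100689-0.133830i) = -0.011048-0.008719i  (running Σ = +0.221460-0.167697i)
  m=2: (+0.311391+0.014390i) × (+0.083207+0.288521i) = +0.021758+0.091040i  (running Σ = +0.243218-0.076657i)
  m=3: (+0.005655-0.081512i) × (+0.274510+0.104656i) = +0.010083-0.021784i  (running Σ = +0.253301-0.098441i)
  m=4: (+0.327531+0.030336i) × (-0.108533+0.068279i) = -0.037619+0.019071i  (running Σ = +0.215682-0.079370i)
  m=5: (+0.008785-0.075761i) × (-0.036038+0.430784i) = +0.032320+0.006515i  (running Σ = +0.248002-0.072855i)
  m=6: (+0.366170+0.051054i) × (+0.301920+0.269364i) = +0.096802+0.114047i  (running Σ = +0.344804+0.041192i)
  m=7: (+0.010414-0.063872i) × (+0.211646-0.042311i) = -0.000498-0.013959i  (running Σ = +0.344305+0.027233i)
  m=8: (+0.504653+0.094290i) × (+0.028469-0.059283i) = +0.019957-0.027233i  (running Σ = +0.364262+0.000000i)
Σ over m = +0.364262+0.000000i; ×(4π/17) → +0.269262+0.000000i. Real part: 0.269262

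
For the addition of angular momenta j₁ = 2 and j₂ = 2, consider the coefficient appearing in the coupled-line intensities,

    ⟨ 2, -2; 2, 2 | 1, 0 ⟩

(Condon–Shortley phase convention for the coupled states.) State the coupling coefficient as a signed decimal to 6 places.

triangle: 3!·1!·1!/6! = 6/720
(j±m)!: 0!·4!·4!·0!·1!·1! = 576
prefactor² = (2J+1)·Δ·N² = 72/5
  k=3: −1/(3!·0!·1!·1!·0!·0!) = -1/6
Σ = -1/6  ⇒  CG² = 72/5·(-1/6)² = 2/5
CG = −√(2/5) = -0.632456

−√(2/5) ≈ -0.632456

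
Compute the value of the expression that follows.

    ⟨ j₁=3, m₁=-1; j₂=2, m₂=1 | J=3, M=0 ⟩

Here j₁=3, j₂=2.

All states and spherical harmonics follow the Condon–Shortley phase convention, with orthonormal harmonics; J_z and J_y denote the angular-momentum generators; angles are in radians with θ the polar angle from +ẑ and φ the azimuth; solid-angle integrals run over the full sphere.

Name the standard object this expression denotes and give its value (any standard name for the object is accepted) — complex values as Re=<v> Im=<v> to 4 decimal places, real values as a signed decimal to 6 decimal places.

Clebsch–Gordan coefficient, +√(1/30) ≈ +0.182574

This is a Clebsch–Gordan (vector-coupling) coefficient.
√[7·2!4!2!/9! · 2!4!3!1!3!3!] = √(96/5)
  +(−1)^1/∏(1,1,3,2,1,0)! = -1/12  (running -1/12)
  +(−1)^2/∏(2,0,2,1,2,1)! = 1/8  (running 1/24)
⟨..|..⟩ = √(96/5)·(1/24) = +0.182574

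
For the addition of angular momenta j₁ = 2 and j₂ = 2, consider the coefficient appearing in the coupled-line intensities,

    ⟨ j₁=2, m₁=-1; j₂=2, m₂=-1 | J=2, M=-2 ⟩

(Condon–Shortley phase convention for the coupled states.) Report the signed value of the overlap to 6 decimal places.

−√(3/7) ≈ -0.654654

j₁+j₂−J=2  J+j₁−j₂=2  J−j₁+j₂=2  j₁+j₂+J+1=7
(j₁±m₁, j₂±m₂, J±M) = (1,3,1,3,0,4)
P² = 48/7
sum k=1..1:
  [1] −1/4 = -1/4
S = -1/4
C² = P²·S² = 3/7 ; C = -0.654654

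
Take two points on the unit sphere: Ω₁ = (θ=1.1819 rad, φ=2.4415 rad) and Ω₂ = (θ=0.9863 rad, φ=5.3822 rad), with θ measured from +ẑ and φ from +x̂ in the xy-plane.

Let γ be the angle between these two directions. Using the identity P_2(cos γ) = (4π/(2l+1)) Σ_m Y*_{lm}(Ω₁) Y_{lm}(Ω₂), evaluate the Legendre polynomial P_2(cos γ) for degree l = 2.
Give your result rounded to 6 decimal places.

Expand P_2 via completeness: Σ_{m} conj(Y_{2,m}) at Ω₁ times Y_{2,m} at Ω₂ —
  [-2]  conj(Y_{2,-2})(Ω₁) = +0.056155-0.325938i ; Y_{2,-2}(Ω₂) = -0.061558+0.261522i ; Δ = +0.081783+0.034750i
  [-1]  conj(Y_{2,-1})(Ω₁) = -0.207296+0.174636i ; Y_{2,-1}(Ω₂) = +0.220714+0.278698i ; Δ = -0.094424-0.019228i
  [+0]  conj(Y_{2,0})(Ω₁) = -0.179362-0.000000i ; Y_{2,0}(Ω₂) = -0.027319+0.000000i ; Δ = +0.004900+0.000000i
  [+1]  conj(Y_{2,1})(Ω₁) = +0.207296+0.174636i ; Y_{2,1}(Ω₂) = -0.220714+0.278698i ; Δ = -0.094424+0.019228i
  [+2]  conj(Y_{2,2})(Ω₁) = +0.056155+0.325938i ; Y_{2,2}(Ω₂) = -0.061558-0.261522i ; Δ = +0.081783-0.034750i
Total Σ_m = -0.020381+0.000000i. Multiply by 2.513274: -0.051223+0.000000i. P_2(cos γ) = -0.051223

-0.051223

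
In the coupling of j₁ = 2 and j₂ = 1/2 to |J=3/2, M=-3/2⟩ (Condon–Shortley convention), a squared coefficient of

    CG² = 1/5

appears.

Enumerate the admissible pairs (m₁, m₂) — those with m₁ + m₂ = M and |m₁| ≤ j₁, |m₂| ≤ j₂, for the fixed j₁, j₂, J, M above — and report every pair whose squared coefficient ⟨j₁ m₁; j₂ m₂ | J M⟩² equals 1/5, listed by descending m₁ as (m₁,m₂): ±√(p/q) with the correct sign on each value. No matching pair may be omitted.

Admissible pairs with m₁+m₂ = M = -3/2: (-2,1/2), (-1,-1/2)
  (m₁,m₂)=(-1,-1/2): CG² = 1/5, CG = +√(1/5)   ← matches the target
  (m₁,m₂)=(-2,1/2): CG² = 4/5, CG = −√(4/5)
Pairs with CG² = 1/5: (-1,-1/2): +√(1/5)

(-1,-1/2): +√(1/5)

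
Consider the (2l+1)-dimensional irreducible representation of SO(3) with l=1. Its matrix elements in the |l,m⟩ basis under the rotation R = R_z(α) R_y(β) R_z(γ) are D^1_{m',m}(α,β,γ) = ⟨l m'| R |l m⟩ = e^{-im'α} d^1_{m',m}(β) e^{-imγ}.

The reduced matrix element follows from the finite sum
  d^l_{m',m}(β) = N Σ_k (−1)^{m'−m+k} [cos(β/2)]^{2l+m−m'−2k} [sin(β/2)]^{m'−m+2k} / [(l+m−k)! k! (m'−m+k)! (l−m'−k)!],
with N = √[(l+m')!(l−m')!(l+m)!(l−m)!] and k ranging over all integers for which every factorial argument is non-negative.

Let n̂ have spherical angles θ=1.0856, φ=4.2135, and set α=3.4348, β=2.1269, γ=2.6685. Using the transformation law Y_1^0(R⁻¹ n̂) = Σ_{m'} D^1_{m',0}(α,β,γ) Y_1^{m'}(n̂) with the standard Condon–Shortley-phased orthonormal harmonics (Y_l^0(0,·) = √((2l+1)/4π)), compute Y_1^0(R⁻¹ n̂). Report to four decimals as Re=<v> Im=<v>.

Re=0.1410 Im=0.0000

Need the full column D^1_{m',0} for m'=−1..1 at α=3.4348, β=2.1269, γ=2.6685.
cos(β/2)=0.485860, sin(β/2)=0.874037
d^1_{-1,0}: single k=1 term ⇒ +0.600559;  D = -0.574928-0.173576i
d^1_{0,0}: k∈[0..1] ⇒ +0.236060 -0.763940 = -0.527881;  D = -0.527881+0.000000i
d^1_{1,0}: single k=0 term ⇒ -0.600559;  D = +0.574928-0.173576i
Y_1^{m'}(θ=1.0856,φ=4.2135) and Σ D·Y over m':
  (-0.5749-0.1736i)·(-0.1462+0.2684i)  (-0.5279+0.0000i)·(+0.2279+0.0000i)  (+0.5749-0.1736i)·(+0.1462+0.2684i)
Y_1^0(R⁻¹ n̂) = +0.141009+0.000000i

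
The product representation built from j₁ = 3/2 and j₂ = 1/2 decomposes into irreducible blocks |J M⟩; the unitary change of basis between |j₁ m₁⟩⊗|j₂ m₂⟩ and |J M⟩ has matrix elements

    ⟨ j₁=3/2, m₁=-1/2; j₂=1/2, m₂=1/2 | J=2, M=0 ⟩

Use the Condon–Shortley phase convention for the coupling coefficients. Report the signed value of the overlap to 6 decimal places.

+0.707107  (= +√(1/2))

triangle: 0!×3!×1!/5! = 6/120
(j±m)!: 1!×2!×1!×0!×2!×2! = 8
prefactor² = (2J+1)×Δ×N² = 2
  k=0: +1/(0!×0!×2!×1!×1!×0!) = 1/2
Σ = 1/2  ⇒  CG² = 2×(1/2)² = 1/2
CG = +√(1/2) = +0.707107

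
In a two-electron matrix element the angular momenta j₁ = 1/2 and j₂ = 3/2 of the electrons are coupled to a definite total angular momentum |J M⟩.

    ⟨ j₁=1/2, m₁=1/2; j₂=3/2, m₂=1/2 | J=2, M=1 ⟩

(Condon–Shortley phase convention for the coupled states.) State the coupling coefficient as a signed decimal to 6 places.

+0.866025

j₁+j₂−J=0  J+j₁−j₂=1  J−j₁+j₂=3  j₁+j₂+J+1=5
(j₁±m₁, j₂±m₂, J±M) = (1,0,2,1,3,1)
P² = 3
sum k=0..0:
  [0] +1/2 = 1/2
S = 1/2
C² = P²·S² = 3/4 ; C = +0.866025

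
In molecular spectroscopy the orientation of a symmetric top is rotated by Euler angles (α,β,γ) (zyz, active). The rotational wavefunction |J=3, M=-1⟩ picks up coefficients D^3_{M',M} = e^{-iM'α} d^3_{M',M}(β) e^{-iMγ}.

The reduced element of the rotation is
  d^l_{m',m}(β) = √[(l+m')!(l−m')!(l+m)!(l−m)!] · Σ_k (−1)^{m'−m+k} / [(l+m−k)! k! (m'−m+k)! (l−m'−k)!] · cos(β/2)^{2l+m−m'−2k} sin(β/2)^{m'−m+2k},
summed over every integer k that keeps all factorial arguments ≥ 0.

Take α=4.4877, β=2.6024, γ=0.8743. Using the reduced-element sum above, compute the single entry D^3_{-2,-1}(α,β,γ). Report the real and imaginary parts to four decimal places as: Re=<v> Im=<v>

Re=0.0938 Im=0.0424

Split into d^3_{-2,-1}(β=2.6024) × two z-phases.
Half-angle: c=0.266342, s=0.963878. N=√(1·120·2·24)=75.894664
k: max(0,(-1)−(-2))=1 … min(3+(-1),3−(-2))=2
  k=1: (−1)^0·75.8947/(24)·0.2663^5·0.9639^1 = +0.004085
  k=2: (−1)^1·75.8947/(12)·0.2663^3·0.9639^3 = -0.107008
d^3_{-2,-1}(2.6024) = +0.004085 -0.107008 = -0.102923
Phases: e^{-i·(-2)·4.4877}=-0.900717+0.434405i, e^{-i·(-1)·0.8743}=+0.641534+0.767095i ⇒ D=+0.093770+0.042430i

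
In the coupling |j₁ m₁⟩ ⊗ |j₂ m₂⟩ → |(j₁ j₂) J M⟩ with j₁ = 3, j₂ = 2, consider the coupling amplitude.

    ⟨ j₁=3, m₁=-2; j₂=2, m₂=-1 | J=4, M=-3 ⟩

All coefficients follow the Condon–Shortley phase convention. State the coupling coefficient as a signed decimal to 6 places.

j₁+j₂−J=1  J+j₁−j₂=5  J−j₁+j₂=3  j₁+j₂+J+1=10
(j₁±m₁, j₂±m₂, J±M) = (1,5,1,3,1,7)
P² = 6480
sum k=0..1:
  [0] +1/240 = 1/240
  [1] −1/144 = -1/144
S = -1/360
C² = P²·S² = 1/20 ; C = -0.223607

-0.223607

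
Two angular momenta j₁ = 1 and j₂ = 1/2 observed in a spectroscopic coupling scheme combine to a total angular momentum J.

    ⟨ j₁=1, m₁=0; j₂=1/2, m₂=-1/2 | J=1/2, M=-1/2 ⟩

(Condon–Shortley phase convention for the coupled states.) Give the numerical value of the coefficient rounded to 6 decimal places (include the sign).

+0.577350  (= +√(1/3))

triangle: 1!×1!×0!/3! = 1/6
(j±m)!: 1!×1!×0!×1!×0!×1! = 1
prefactor² = (2J+1)×Δ×N² = 1/3
  k=0: +1/(0!×1!×1!×0!×0!×0!) = 1
Σ = 1  ⇒  CG² = 1/3×1² = 1/3
CG = +√(1/3) = +0.577350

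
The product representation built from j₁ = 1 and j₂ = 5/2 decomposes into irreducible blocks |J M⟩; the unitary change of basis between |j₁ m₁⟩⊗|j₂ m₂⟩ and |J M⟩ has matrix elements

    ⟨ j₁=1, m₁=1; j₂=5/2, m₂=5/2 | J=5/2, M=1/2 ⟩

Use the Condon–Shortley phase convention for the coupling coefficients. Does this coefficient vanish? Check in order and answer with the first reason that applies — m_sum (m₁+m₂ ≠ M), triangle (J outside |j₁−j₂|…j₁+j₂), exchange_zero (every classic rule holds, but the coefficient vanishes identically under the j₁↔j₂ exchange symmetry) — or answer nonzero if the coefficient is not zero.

m_sum

m-sum: m₁+m₂ = 1+5/2 = 7/2, M = 1/2  ✗ ⇒ coefficient is 0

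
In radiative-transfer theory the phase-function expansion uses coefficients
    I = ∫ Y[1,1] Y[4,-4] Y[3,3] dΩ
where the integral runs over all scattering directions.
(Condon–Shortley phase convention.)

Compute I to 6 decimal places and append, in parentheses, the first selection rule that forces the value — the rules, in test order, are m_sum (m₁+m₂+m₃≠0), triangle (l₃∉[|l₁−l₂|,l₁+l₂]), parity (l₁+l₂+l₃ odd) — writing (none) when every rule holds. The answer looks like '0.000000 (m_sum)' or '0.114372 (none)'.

0.325735 (none)

Checks pass: Σm=0; 8 even; l₃=3∈[3,5].
(2·1+1)(2·4+1)(2·3+1) = 189
Δ: 2! 0! 6! / 9! → 1/252
sum: t=1:−1/36 = -1/36
3j²(1 4 3; 0 0 0) = Δ·Π!·Σ² = 4/63  (sign +1)
sum: t=0:+1/1440 = 1/1440
3j²(1 4 3; 1 -4 3) = Δ·Π!·Σ² = 1/9  (sign +1)
combine: 4πI² = 189·4/63·1/9 = 4/3
take √, sign +1: I = 0.32573501
No selection rule forces the value: the integral is nonzero (none).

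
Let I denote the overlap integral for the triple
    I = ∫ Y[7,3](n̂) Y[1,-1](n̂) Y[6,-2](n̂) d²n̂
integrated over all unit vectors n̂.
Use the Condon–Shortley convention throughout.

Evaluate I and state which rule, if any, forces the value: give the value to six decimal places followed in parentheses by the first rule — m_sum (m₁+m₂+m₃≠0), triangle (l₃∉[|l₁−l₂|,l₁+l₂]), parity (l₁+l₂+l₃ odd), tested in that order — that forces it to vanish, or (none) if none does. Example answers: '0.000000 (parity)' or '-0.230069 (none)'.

Checks pass: Σm=0; 14 even; l₃=6∈[6,8].
(2·7+1)(2·1+1)(2·6+1) = 585
Δ: 2! 12! 0! / 15! → 1/1365
sum: t=1:−1/518400 = -1/518400
3j²(7 1 6; 0 0 0) = Δ·Π!·Σ² = 7/195  (sign -1)
sum: t=0:+1/1935360 = 1/1935360
3j²(7 1 6; 3 -1 -2) = Δ·Π!·Σ² = 3/91  (sign +1)
combine: 4πI² = 585·7/195·3/91 = 9/13
take √, sign -1: I = -0.23471705
No selection rule forces the value: the integral is nonzero (none).

-0.234717 (none)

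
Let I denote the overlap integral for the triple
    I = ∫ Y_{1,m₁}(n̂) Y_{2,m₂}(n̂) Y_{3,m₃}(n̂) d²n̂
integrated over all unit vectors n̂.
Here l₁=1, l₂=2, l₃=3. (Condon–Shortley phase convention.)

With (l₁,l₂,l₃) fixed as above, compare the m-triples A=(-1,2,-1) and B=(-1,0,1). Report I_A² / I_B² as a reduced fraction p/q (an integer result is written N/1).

l's match ⇒ only the (l;m) 3-j factors differ between A and B.
A: triangle coeff Δ(1,2,3) = 1/105; Σ_t [0,0]: t=0:+1/48 = 1/48; (3j)²=1/105 [(1 2 3; -1 2 -1)], sign=+1
B: triangle coeff Δ(1,2,3) = 1/105; Σ_t [0,0]: t=0:+1/8 = 1/8; (3j)²=2/35 [(1 2 3; -1 0 1)], sign=+1
I_A²/I_B² = (1/105)/(2/35) = 1/6

1/6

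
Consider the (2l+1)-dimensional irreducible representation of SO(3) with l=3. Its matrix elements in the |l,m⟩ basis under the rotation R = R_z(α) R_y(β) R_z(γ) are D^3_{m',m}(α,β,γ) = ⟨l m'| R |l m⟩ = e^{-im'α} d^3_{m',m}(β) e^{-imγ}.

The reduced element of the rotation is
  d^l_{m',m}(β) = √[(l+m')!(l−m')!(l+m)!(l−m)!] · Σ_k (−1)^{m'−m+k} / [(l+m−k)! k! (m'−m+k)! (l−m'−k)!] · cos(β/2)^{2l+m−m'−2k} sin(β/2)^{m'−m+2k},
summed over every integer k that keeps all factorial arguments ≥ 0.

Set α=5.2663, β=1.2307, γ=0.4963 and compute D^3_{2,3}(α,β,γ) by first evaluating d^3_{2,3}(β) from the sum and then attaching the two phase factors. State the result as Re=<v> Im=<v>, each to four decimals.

Re=0.4390 Im=0.2661

D^3_{2,3}(5.2663,1.2307,0.4963) = e^{-i·2·5.2663}·d^3_{2,3}(1.2307)·e^{-i·3·0.4963}. Compute d first:
c=cos(1.230700/2)=0.816571, s=sin(1.230700/2)=0.577244; N=√[120·1·720·1]=293.938769
The bounds max(0,m−m')=1 and min(l+m,l−m')=1 give 1 term
  k=1: (−1)^0·293.9388/(120)·0.8166^5·0.5772^1 = +0.513341
d^3_{2,3}(1.2307) = +0.513341
Phases: e^{-i·(2)·5.2663}=-0.446611+0.894728i, e^{-i·(3)·0.4963}=+0.081805-0.996648i ⇒ D=+0.439007+0.266069i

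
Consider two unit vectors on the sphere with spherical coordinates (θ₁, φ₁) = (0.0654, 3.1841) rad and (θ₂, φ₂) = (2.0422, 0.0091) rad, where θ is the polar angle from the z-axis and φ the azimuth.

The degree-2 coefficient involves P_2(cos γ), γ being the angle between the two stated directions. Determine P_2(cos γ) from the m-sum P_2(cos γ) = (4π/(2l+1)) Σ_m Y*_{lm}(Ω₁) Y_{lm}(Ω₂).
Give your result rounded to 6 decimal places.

Term-by-term m-sum for l=2 (normalisation 4π/5 = 2.513274):
  m=-2: (0.00164 + 0.00014j) × (0.30656 - 0.00558j) = 0.00050 + 0.00003j  (running Σ = 0.00050 + 0.00003j)
  m=-1: (-0.05034 - 0.00214j) × (-0.31256 + 0.00284j) = 0.01574 + 0.00053j  (running Σ = 0.01624 + 0.00056j)
  m=0: (0.62674 + 0.00000j) × (-0.12025 + 0.00000j) = -0.07537 + 0.00000j  (running Σ = -0.05912 + 0.00056j)
  m=1: (0.05034 - 0.00214j) × (0.31256 + 0.00284j) = 0.01574 - 0.00053j  (running Σ = -0.04338 + 0.00003j)
  m=2: (0.00164 - 0.00014j) × (0.30656 + 0.00558j) = 0.00050 - 0.00003j  (running Σ = -0.04288 - 0.00000j)
Accumulated sum -0.04288 - 0.00000j; after 4π/(2l+1) scaling, -0.10777 - 0.00000j ⇒ P_2 = -0.107767

-0.107767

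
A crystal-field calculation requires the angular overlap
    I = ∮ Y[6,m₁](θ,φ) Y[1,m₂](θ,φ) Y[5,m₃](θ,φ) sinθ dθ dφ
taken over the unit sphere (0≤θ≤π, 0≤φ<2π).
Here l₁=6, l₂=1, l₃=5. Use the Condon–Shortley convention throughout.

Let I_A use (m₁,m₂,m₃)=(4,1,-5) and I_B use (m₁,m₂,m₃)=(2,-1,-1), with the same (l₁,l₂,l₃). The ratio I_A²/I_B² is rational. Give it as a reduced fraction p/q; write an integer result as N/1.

Same 6,1,5: normalisation and zero-m 3j drop out of the ratio.
A: Δ: 2! 10! 0! / 13! → 1/858; sum: t=2:+1/7257600 = 1/7257600; 3j²(6 1 5; 4 1 -5) = Δ·Π!·Σ² = 1/858  (sign +1)
B: Δ: 2! 10! 0! / 13! → 1/858; sum: t=0:+1/34560 = 1/34560; 3j²(6 1 5; 2 -1 -1) = Δ·Π!·Σ² = 14/429  (sign +1)
I_A²/I_B² = (1/858)/(14/429) = 1/28

1/28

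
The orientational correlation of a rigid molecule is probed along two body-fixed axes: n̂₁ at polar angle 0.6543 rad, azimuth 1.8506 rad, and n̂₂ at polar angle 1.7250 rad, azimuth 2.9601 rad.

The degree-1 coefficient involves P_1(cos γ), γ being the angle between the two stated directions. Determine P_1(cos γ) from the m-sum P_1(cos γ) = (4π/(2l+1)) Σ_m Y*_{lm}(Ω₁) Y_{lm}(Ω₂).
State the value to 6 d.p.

Expand P_1 via completeness: Σ_{m} conj(Y_{1,m}) at Ω₁ times Y_{1,m} at Ω₂ —
  [-1]  conj(Y_{1,-1})(Ω₁) = (-0.058069, 0.202092) ; Y_{1,-1}(Ω₂) = (-0.335787, -0.061621) ; Δ = (0.031952, -0.064282)
  [+0]  conj(Y_{1,0})(Ω₁) = (0.387693, -0.000000) ; Y_{1,0}(Ω₂) = (-0.075046, 0.000000) ; Δ = (-0.029095, 0.000000)
  [+1]  conj(Y_{1,1})(Ω₁) = (0.058069, 0.202092) ; Y_{1,1}(Ω₂) = (0.335787, -0.061621) ; Δ = (0.031952, 0.064282)
Σ over m = (0.034809, 0.000000); ×(4π/3) → (0.145809, 0.000000). Real part: 0.145809

0.145809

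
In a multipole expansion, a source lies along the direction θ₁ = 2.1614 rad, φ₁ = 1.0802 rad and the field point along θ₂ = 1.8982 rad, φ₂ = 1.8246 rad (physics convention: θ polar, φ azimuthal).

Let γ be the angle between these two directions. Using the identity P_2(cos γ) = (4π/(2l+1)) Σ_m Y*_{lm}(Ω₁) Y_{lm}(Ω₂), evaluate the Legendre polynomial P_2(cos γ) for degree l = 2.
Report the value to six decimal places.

Summing Y*_{l m}(θ₁,φ₁)·Y_{l m}(θ₂,φ₂) over m ∈ [−2, 2]; prefactor 4π/(2·2+1) = 2.513274:
  term(m=-2) = +0.007559-0.091983i   from Y*(Ω₁)=-0.148178+0.221498i, Y(Ω₂)=-0.302658+0.168345i
  term(m=-1) = +0.061825-0.056953i   from Y*(Ω₁)=-0.168356-0.315183i, Y(Ω₂)=+0.059067+0.227707i
  term(m=+0) = +0.004783+0.000000i   from Y*(Ω₁)=-0.021987-0.000000i, Y(Ω₂)=-0.217541+0.000000i
  term(m=+1) = +0.061825+0.056953i   from Y*(Ω₁)=+0.168356-0.315183i, Y(Ω₂)=-0.059067+0.227707i
  term(m=+2) = +0.007559+0.091983i   from Y*(Ω₁)=-0.148178-0.221498i, Y(Ω₂)=-0.302658-0.168345i
Accumulated sum +0.143552+0.000000i; after 4π/(2l+1) scaling, +0.360785+0.000000i ⇒ P_2 = 0.360785

0.360785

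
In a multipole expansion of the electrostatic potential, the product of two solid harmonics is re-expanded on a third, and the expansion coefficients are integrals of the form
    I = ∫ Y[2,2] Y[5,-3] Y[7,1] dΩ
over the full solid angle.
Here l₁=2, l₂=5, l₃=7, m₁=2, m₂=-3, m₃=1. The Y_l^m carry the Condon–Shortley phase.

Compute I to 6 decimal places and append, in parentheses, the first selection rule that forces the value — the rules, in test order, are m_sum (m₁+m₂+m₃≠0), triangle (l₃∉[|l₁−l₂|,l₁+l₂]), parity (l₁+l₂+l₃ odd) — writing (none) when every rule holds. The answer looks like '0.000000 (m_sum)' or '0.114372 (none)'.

Rules hold: Σm=0, L=14 even, 3≤7≤7.
N = 5·11·15 = 825
Δ = 0!·4!·10!/15! = 1/15015
Racah Σ t=0..0: t=0:+1/57600 = 1/57600
⇒ 3j(2 5 7; 0 0 0)² = 21/715, sgn -1
Racah Σ t=0..0: t=0:+1/1935360 = 1/1935360
⇒ 3j(2 5 7; 2 -3 1)² = 1/1001, sgn +1
4πI² = N·(3j₀)²·(3jₘ)² = 45/1859
I = -1·√(0.0242066/4π) = -0.04388960
No selection rule forces the value: the integral is nonzero (none).

-0.043890 (none)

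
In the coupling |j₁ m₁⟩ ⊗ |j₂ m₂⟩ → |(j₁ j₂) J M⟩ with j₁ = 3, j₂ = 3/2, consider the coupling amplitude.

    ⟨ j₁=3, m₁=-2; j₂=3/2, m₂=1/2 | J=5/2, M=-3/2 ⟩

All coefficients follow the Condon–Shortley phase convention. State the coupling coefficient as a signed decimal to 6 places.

triangle: 2!·4!·1!/8! = 48/40320
(j±m)!: 1!·5!·2!·1!·1!·4! = 5760
prefactor² = (2J+1)·Δ·N² = 288/7
  k=1: −1/(1!·1!·4!·1!·0!·0!) = -1/24
  k=2: +1/(2!·0!·3!·0!·1!·1!) = 1/12
Σ = 1/24  ⇒  CG² = 288/7·(1/24)² = 1/14
CG = +√(1/14) = +0.267261

+0.267261  (= +√(1/14))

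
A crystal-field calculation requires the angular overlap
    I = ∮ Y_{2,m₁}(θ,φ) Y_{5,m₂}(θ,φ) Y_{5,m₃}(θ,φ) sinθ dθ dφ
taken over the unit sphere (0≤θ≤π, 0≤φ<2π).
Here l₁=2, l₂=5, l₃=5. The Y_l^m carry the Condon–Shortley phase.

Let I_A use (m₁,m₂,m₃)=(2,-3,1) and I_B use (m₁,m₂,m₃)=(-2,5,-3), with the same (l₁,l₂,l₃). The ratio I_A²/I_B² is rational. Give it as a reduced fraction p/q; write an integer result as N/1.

Same 2,5,5: normalisation and zero-m 3j drop out of the ratio.
A: Δ: 2! 2! 8! / 13! → 1/38610; sum: t=0:+1/5760 = 1/5760; 3j²(2 5 5; 2 -3 1) = Δ·Π!·Σ² = 56/2145  (sign +1)
B: Δ: 2! 2! 8! / 13! → 1/38610; sum: t=2:+1/161280 = 1/161280; 3j²(2 5 5; -2 5 -3) = Δ·Π!·Σ² = 1/143  (sign +1)
I_A²/I_B² = (56/2145)/(1/143) = 56/15

56/15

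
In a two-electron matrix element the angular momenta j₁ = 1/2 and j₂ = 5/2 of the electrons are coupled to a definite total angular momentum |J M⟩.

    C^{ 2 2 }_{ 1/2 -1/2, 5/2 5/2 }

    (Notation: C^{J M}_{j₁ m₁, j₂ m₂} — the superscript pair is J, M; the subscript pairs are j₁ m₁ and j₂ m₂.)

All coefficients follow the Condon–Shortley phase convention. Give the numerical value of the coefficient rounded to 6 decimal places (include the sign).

j₁+j₂−J=1  J+j₁−j₂=0  J−j₁+j₂=4  j₁+j₂+J+1=6
(j₁±m₁, j₂±m₂, J±M) = (0,1,5,0,4,0)
P² = 480
sum k=1..1:
  [1] −1/24 = -1/24
S = -1/24
C² = P²·S² = 5/6 ; C = -0.912871

-0.912871  (= −√(5/6))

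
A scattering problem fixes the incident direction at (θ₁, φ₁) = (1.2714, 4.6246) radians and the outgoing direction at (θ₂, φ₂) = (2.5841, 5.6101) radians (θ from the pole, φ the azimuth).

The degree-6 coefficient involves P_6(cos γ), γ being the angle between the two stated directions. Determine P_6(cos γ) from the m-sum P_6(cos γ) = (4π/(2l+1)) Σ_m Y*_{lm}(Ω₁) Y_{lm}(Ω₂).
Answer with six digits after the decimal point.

-0.306998

Summing Y*_{l m}(θ₁,φ₁)·Y_{l m}(θ₂,φ₂) over m ∈ [−6, 6]; prefactor 4π/(2·6+1) = 0.966644:
  term(m=-6) = +0.003631+0.001409i   from Y*(Ω₁)=-0.317825+0.184828i, Y(Ω₂)=-0.006611-0.008278i
  term(m=-5) = -0.004939-0.022607i   from Y*(Ω₁)=-0.167075-0.355864i, Y(Ω₂)=+0.057393+0.013066i
  term(m=-4) = +0.001727-0.001779i   from Y*(Ω₁)=-0.012034+0.004408i, Y(Ω₂)=-0.174265+0.084019i
  term(m=-3) = -0.135584-0.025386i   from Y*(Ω₁)=-0.089148-0.330629i, Y(Ω₂)=+0.174653-0.362986i
  term(m=-2) = +0.017195+0.040646i   from Y*(Ω₁)=+0.092557-0.016420i, Y(Ω₂)=+0.104576+0.457699i
  term(m=-1) = -0.015937+0.024047i   from Y*(Ω₁)=-0.026874-0.305332i, Y(Ω₂)=-0.073592-0.058674i
  term(m=+0) = -0.049776+0.000000i   from Y*(Ω₁)=+0.120935-0.000000i, Y(Ω₂)=-0.411591+0.000000i
  term(m=+1) = -0.015937-0.024047i   from Y*(Ω₁)=+0.026874-0.305332i, Y(Ω₂)=+0.073592-0.058674i
  term(m=+2) = +0.017195-0.040646i   from Y*(Ω₁)=+0.092557+0.016420i, Y(Ω₂)=+0.104576-0.457699i
  term(m=+3) = -0.135584+0.025386i   from Y*(Ω₁)=+0.089148-0.330629i, Y(Ω₂)=-0.174653-0.362986i
  term(m=+4) = +0.001727+0.001779i   from Y*(Ω₁)=-0.012034-0.004408i, Y(Ω₂)=-0.174265-0.084019i
  term(m=+5) = -0.004939+0.022607i   from Y*(Ω₁)=+0.167075-0.355864i, Y(Ω₂)=-0.057393+0.013066i
  term(m=+6) = +0.003631-0.001409i   from Y*(Ω₁)=-0.317825-0.184828i, Y(Ω₂)=-0.006611+0.008278i
Accumulated sum -0.317592+0.000000i; after 4π/(2l+1) scaling, -0.306998+0.000000i ⇒ P_6 = -0.306998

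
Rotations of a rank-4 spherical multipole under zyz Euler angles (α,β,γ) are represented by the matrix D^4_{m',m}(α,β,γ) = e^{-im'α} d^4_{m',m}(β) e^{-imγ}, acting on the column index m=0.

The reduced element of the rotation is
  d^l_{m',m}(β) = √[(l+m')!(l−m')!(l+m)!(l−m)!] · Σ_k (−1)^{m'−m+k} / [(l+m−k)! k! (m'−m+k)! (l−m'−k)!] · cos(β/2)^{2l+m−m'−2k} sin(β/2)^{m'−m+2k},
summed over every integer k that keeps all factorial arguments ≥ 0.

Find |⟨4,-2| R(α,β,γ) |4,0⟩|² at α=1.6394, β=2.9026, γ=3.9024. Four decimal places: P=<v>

First d^4_{-2,0}(β=2.9026), then the phase factors e^{-i(-2)α} and e^{-i(0)γ}:
With c≡cos(β/2)=0.119212 and s≡sin(β/2)=0.992869, N=[2·720·24·24]^{1/2}=910.735966
The bounds max(0,m−m')=2 and min(l+m,l−m')=4 give 3 terms
  k=2: (−1)^0·910.7360/(96)·0.1192^6·0.9929^2 = +0.000027
  k=3: (−1)^1·910.7360/(36)·0.1192^4·0.9929^4 = -0.004965
  k=4: (−1)^2·910.7360/(96)·0.1192^2·0.9929^6 = +0.129156
d^4_{-2,0}(2.9026) = +0.000027 -0.004965 +0.129156 = +0.124217
|D^4_{-2,0}|² = |d^4_{-2,0}(β)|² = (+0.124217)² = 0.015430 (the z-rotation phases have unit modulus)

P=0.0154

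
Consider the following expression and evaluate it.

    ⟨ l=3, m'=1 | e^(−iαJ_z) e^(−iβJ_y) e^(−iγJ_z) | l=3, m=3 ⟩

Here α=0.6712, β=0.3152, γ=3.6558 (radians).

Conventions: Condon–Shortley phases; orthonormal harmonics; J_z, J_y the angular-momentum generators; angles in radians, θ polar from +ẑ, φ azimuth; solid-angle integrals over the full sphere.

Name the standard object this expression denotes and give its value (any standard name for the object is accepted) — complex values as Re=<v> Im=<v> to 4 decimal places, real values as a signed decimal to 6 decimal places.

This is a Wigner D-matrix element — the rotation-matrix element ⟨l m'| R(α,β,γ) |l m⟩ in the angular-momentum basis.
Split into d^3_{1,3}(β=0.3152) × two z-phases.
With c≡cos(β/2)=0.987607 and s≡sin(β/2)=0.156948, N=[24·2·720·1]^{1/2}=185.903201
Admissible k: 2..2 (factorial args all ≥0)
  k=2: (−1)^0·185.9032/(48)·0.9876^4·0.1569^2 = +0.090760
d^3_{1,3}(0.3152) = +0.090760
D = (+0.783076-0.621926i)·(+0.090760)·(-0.028171+0.999603i) = +0.054422+0.072634i

Wigner D-matrix element, Re=0.0544 Im=0.0726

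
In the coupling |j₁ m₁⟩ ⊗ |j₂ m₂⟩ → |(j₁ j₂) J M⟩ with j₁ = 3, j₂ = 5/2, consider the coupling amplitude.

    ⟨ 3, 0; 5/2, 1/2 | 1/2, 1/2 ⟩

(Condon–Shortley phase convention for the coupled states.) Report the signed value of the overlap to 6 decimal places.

triangle: 5!·1!·0!/7! = 120/5040
(j±m)!: 3!·3!·3!·2!·1!·0! = 432
prefactor² = (2J+1)·Δ·N² = 144/7
  k=3: −1/(3!·2!·0!·0!·1!·0!) = -1/12
Σ = -1/12  ⇒  CG² = 144/7·(-1/12)² = 1/7
CG = −√(1/7) = -0.377964

−√(1/7) ≈ -0.377964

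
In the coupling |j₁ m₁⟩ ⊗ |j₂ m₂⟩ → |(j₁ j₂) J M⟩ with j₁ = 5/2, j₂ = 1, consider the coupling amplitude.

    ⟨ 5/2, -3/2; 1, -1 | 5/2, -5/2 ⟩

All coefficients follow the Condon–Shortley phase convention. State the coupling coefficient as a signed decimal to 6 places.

+√(2/7) = +0.534522

triangle: 1!×4!×1!/7! = 24/5040
(j±m)!: 1!×4!×0!×2!×0!×5! = 5760
prefactor² = (2J+1)×Δ×N² = 1152/7
  k=0: +1/(0!×1!×4!×0!×0!×1!) = 1/24
Σ = 1/24  ⇒  CG² = 1152/7×(1/24)² = 2/7
CG = +√(2/7) = +0.534522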